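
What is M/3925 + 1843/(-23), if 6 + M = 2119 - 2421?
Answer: -7240859/90275 ≈ -80.209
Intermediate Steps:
M = -308 (M = -6 + (2119 - 2421) = -6 - 302 = -308)
M/3925 + 1843/(-23) = -308/3925 + 1843/(-23) = -308*1/3925 + 1843*(-1/23) = -308/3925 - 1843/23 = -7240859/90275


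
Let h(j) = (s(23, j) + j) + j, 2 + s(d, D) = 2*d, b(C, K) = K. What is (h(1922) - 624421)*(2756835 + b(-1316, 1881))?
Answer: -1711874315628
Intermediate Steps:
s(d, D) = -2 + 2*d
h(j) = 44 + 2*j (h(j) = ((-2 + 2*23) + j) + j = ((-2 + 46) + j) + j = (44 + j) + j = 44 + 2*j)
(h(1922) - 624421)*(2756835 + b(-1316, 1881)) = ((44 + 2*1922) - 624421)*(2756835 + 1881) = ((44 + 3844) - 624421)*2758716 = (3888 - 624421)*2758716 = -620533*2758716 = -1711874315628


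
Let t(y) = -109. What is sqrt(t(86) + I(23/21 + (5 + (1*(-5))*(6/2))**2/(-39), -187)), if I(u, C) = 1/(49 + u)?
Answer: I*sqrt(1146844021)/3244 ≈ 10.439*I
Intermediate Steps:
sqrt(t(86) + I(23/21 + (5 + (1*(-5))*(6/2))**2/(-39), -187)) = sqrt(-109 + 1/(49 + (23/21 + (5 + (1*(-5))*(6/2))**2/(-39)))) = sqrt(-109 + 1/(49 + (23*(1/21) + (5 - 30/2)**2*(-1/39)))) = sqrt(-109 + 1/(49 + (23/21 + (5 - 5*3)**2*(-1/39)))) = sqrt(-109 + 1/(49 + (23/21 + (5 - 15)**2*(-1/39)))) = sqrt(-109 + 1/(49 + (23/21 + (-10)**2*(-1/39)))) = sqrt(-109 + 1/(49 + (23/21 + 100*(-1/39)))) = sqrt(-109 + 1/(49 + (23/21 - 100/39))) = sqrt(-109 + 1/(49 - 401/273)) = sqrt(-109 + 1/(12976/273)) = sqrt(-109 + 273/12976) = sqrt(-1414111/12976) = I*sqrt(1146844021)/3244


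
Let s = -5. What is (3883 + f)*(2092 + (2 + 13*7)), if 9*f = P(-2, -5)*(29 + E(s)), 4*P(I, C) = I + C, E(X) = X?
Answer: 25422475/3 ≈ 8.4742e+6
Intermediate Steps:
P(I, C) = C/4 + I/4 (P(I, C) = (I + C)/4 = (C + I)/4 = C/4 + I/4)
f = -14/3 (f = (((¼)*(-5) + (¼)*(-2))*(29 - 5))/9 = ((-5/4 - ½)*24)/9 = (-7/4*24)/9 = (⅑)*(-42) = -14/3 ≈ -4.6667)
(3883 + f)*(2092 + (2 + 13*7)) = (3883 - 14/3)*(2092 + (2 + 13*7)) = 11635*(2092 + (2 + 91))/3 = 11635*(2092 + 93)/3 = (11635/3)*2185 = 25422475/3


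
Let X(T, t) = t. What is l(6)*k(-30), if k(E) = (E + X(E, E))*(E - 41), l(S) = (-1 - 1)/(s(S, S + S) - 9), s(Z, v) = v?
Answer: -2840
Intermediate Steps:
l(S) = -2/(-9 + 2*S) (l(S) = (-1 - 1)/((S + S) - 9) = -2/(2*S - 9) = -2/(-9 + 2*S))
k(E) = 2*E*(-41 + E) (k(E) = (E + E)*(E - 41) = (2*E)*(-41 + E) = 2*E*(-41 + E))
l(6)*k(-30) = (-2/(-9 + 2*6))*(2*(-30)*(-41 - 30)) = (-2/(-9 + 12))*(2*(-30)*(-71)) = -2/3*4260 = -2*⅓*4260 = -⅔*4260 = -2840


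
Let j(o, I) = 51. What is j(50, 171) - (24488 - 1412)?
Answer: -23025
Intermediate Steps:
j(50, 171) - (24488 - 1412) = 51 - (24488 - 1412) = 51 - 1*23076 = 51 - 23076 = -23025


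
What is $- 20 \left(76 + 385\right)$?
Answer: $-9220$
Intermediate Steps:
$- 20 \left(76 + 385\right) = \left(-20\right) 461 = -9220$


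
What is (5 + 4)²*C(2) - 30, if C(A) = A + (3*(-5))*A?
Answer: -2298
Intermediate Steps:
C(A) = -14*A (C(A) = A - 15*A = -14*A)
(5 + 4)²*C(2) - 30 = (5 + 4)²*(-14*2) - 30 = 9²*(-28) - 30 = 81*(-28) - 30 = -2268 - 30 = -2298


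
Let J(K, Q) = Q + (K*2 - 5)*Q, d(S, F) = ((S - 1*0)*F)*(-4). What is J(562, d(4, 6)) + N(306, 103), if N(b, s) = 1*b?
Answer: -107214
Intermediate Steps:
N(b, s) = b
d(S, F) = -4*F*S (d(S, F) = ((S + 0)*F)*(-4) = (S*F)*(-4) = (F*S)*(-4) = -4*F*S)
J(K, Q) = Q + Q*(-5 + 2*K) (J(K, Q) = Q + (2*K - 5)*Q = Q + (-5 + 2*K)*Q = Q + Q*(-5 + 2*K))
J(562, d(4, 6)) + N(306, 103) = 2*(-4*6*4)*(-2 + 562) + 306 = 2*(-96)*560 + 306 = -107520 + 306 = -107214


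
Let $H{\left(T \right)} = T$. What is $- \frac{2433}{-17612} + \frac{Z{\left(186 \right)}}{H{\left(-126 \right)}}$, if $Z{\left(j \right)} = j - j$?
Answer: $\frac{2433}{17612} \approx 0.13814$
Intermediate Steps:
$Z{\left(j \right)} = 0$
$- \frac{2433}{-17612} + \frac{Z{\left(186 \right)}}{H{\left(-126 \right)}} = - \frac{2433}{-17612} + \frac{0}{-126} = \left(-2433\right) \left(- \frac{1}{17612}\right) + 0 \left(- \frac{1}{126}\right) = \frac{2433}{17612} + 0 = \frac{2433}{17612}$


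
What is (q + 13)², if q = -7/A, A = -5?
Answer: 5184/25 ≈ 207.36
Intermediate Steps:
q = 7/5 (q = -7/(-5) = -7*(-⅕) = 7/5 ≈ 1.4000)
(q + 13)² = (7/5 + 13)² = (72/5)² = 5184/25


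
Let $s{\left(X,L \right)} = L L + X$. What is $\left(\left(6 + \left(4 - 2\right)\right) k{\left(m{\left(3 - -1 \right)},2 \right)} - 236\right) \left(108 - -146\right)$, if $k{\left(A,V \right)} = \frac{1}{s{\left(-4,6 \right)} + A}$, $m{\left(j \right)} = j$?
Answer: $- \frac{538988}{9} \approx -59888.0$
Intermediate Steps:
$s{\left(X,L \right)} = X + L^{2}$ ($s{\left(X,L \right)} = L^{2} + X = X + L^{2}$)
$k{\left(A,V \right)} = \frac{1}{32 + A}$ ($k{\left(A,V \right)} = \frac{1}{\left(-4 + 6^{2}\right) + A} = \frac{1}{\left(-4 + 36\right) + A} = \frac{1}{32 + A}$)
$\left(\left(6 + \left(4 - 2\right)\right) k{\left(m{\left(3 - -1 \right)},2 \right)} - 236\right) \left(108 - -146\right) = \left(\frac{6 + \left(4 - 2\right)}{32 + \left(3 - -1\right)} - 236\right) \left(108 - -146\right) = \left(\frac{6 + \left(4 - 2\right)}{32 + \left(3 + 1\right)} - 236\right) \left(108 + 146\right) = \left(\frac{6 + 2}{32 + 4} - 236\right) 254 = \left(\frac{8}{36} - 236\right) 254 = \left(8 \cdot \frac{1}{36} - 236\right) 254 = \left(\frac{2}{9} - 236\right) 254 = \left(- \frac{2122}{9}\right) 254 = - \frac{538988}{9}$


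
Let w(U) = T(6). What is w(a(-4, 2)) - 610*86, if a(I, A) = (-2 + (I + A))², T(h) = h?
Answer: -52454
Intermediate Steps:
a(I, A) = (-2 + A + I)² (a(I, A) = (-2 + (A + I))² = (-2 + A + I)²)
w(U) = 6
w(a(-4, 2)) - 610*86 = 6 - 610*86 = 6 - 52460 = -52454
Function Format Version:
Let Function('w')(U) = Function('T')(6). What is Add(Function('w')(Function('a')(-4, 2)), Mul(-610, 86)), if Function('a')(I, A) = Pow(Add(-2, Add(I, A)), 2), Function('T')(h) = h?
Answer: -52454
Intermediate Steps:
Function('a')(I, A) = Pow(Add(-2, A, I), 2) (Function('a')(I, A) = Pow(Add(-2, Add(A, I)), 2) = Pow(Add(-2, A, I), 2))
Function('w')(U) = 6
Add(Function('w')(Function('a')(-4, 2)), Mul(-610, 86)) = Add(6, Mul(-610, 86)) = Add(6, -52460) = -52454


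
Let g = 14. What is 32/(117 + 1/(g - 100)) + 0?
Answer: 2752/10061 ≈ 0.27353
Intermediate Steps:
32/(117 + 1/(g - 100)) + 0 = 32/(117 + 1/(14 - 100)) + 0 = 32/(117 + 1/(-86)) + 0 = 32/(117 - 1/86) + 0 = 32/(10061/86) + 0 = (86/10061)*32 + 0 = 2752/10061 + 0 = 2752/10061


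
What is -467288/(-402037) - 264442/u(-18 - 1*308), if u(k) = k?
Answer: 53233902121/65532031 ≈ 812.33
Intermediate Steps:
-467288/(-402037) - 264442/u(-18 - 1*308) = -467288/(-402037) - 264442/(-18 - 1*308) = -467288*(-1/402037) - 264442/(-18 - 308) = 467288/402037 - 264442/(-326) = 467288/402037 - 264442*(-1/326) = 467288/402037 + 132221/163 = 53233902121/65532031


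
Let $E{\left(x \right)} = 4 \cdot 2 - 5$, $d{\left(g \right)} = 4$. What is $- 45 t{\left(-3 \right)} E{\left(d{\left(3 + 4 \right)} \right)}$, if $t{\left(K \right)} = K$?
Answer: $405$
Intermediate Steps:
$E{\left(x \right)} = 3$ ($E{\left(x \right)} = 8 - 5 = 3$)
$- 45 t{\left(-3 \right)} E{\left(d{\left(3 + 4 \right)} \right)} = \left(-45\right) \left(-3\right) 3 = 135 \cdot 3 = 405$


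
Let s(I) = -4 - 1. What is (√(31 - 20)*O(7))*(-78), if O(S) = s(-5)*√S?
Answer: 390*√77 ≈ 3422.2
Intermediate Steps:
s(I) = -5
O(S) = -5*√S
(√(31 - 20)*O(7))*(-78) = (√(31 - 20)*(-5*√7))*(-78) = (√11*(-5*√7))*(-78) = -5*√77*(-78) = 390*√77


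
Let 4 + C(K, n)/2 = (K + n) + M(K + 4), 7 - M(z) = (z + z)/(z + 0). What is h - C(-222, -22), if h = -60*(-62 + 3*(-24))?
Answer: 8526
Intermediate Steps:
M(z) = 5 (M(z) = 7 - (z + z)/(z + 0) = 7 - 2*z/z = 7 - 1*2 = 7 - 2 = 5)
C(K, n) = 2 + 2*K + 2*n (C(K, n) = -8 + 2*((K + n) + 5) = -8 + 2*(5 + K + n) = -8 + (10 + 2*K + 2*n) = 2 + 2*K + 2*n)
h = 8040 (h = -60*(-62 - 72) = -60*(-134) = 8040)
h - C(-222, -22) = 8040 - (2 + 2*(-222) + 2*(-22)) = 8040 - (2 - 444 - 44) = 8040 - 1*(-486) = 8040 + 486 = 8526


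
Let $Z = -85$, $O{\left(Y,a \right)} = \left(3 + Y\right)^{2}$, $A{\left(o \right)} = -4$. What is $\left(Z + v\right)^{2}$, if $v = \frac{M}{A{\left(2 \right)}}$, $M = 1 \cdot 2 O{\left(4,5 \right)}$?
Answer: $\frac{47961}{4} \approx 11990.0$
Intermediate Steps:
$M = 98$ ($M = 1 \cdot 2 \left(3 + 4\right)^{2} = 2 \cdot 7^{2} = 2 \cdot 49 = 98$)
$v = - \frac{49}{2}$ ($v = \frac{98}{-4} = 98 \left(- \frac{1}{4}\right) = - \frac{49}{2} \approx -24.5$)
$\left(Z + v\right)^{2} = \left(-85 - \frac{49}{2}\right)^{2} = \left(- \frac{219}{2}\right)^{2} = \frac{47961}{4}$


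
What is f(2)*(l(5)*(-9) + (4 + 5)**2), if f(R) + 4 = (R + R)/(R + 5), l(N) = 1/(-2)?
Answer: -2052/7 ≈ -293.14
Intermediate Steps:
l(N) = -1/2
f(R) = -4 + 2*R/(5 + R) (f(R) = -4 + (R + R)/(R + 5) = -4 + (2*R)/(5 + R) = -4 + 2*R/(5 + R))
f(2)*(l(5)*(-9) + (4 + 5)**2) = (2*(-10 - 1*2)/(5 + 2))*(-1/2*(-9) + (4 + 5)**2) = (2*(-10 - 2)/7)*(9/2 + 9**2) = (2*(1/7)*(-12))*(9/2 + 81) = -24/7*171/2 = -2052/7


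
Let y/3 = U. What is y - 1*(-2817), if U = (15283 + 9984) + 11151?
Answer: 112071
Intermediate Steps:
U = 36418 (U = 25267 + 11151 = 36418)
y = 109254 (y = 3*36418 = 109254)
y - 1*(-2817) = 109254 - 1*(-2817) = 109254 + 2817 = 112071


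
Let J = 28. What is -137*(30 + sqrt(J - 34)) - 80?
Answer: -4190 - 137*I*sqrt(6) ≈ -4190.0 - 335.58*I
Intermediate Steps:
-137*(30 + sqrt(J - 34)) - 80 = -137*(30 + sqrt(28 - 34)) - 80 = -137*(30 + sqrt(-6)) - 80 = -137*(30 + I*sqrt(6)) - 80 = (-4110 - 137*I*sqrt(6)) - 80 = -4190 - 137*I*sqrt(6)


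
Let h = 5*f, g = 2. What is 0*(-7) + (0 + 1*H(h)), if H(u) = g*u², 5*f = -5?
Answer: 50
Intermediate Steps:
f = -1 (f = (⅕)*(-5) = -1)
h = -5 (h = 5*(-1) = -5)
H(u) = 2*u²
0*(-7) + (0 + 1*H(h)) = 0*(-7) + (0 + 1*(2*(-5)²)) = 0 + (0 + 1*(2*25)) = 0 + (0 + 1*50) = 0 + (0 + 50) = 0 + 50 = 50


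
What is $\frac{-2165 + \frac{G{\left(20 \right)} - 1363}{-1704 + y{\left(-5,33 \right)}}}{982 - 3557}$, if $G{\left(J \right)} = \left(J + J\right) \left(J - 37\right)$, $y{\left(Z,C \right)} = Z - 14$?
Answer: $\frac{3728252}{4436725} \approx 0.84032$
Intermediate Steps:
$y{\left(Z,C \right)} = -14 + Z$ ($y{\left(Z,C \right)} = Z - 14 = -14 + Z$)
$G{\left(J \right)} = 2 J \left(-37 + J\right)$
$\frac{-2165 + \frac{G{\left(20 \right)} - 1363}{-1704 + y{\left(-5,33 \right)}}}{982 - 3557} = \frac{-2165 + \frac{2 \cdot 20 \left(-37 + 20\right) - 1363}{-1704 - 19}}{982 - 3557} = \frac{-2165 + \frac{2 \cdot 20 \left(-17\right) - 1363}{-1704 - 19}}{-2575} = \left(-2165 + \frac{-680 - 1363}{-1723}\right) \left(- \frac{1}{2575}\right) = \left(-2165 - - \frac{2043}{1723}\right) \left(- \frac{1}{2575}\right) = \left(-2165 + \frac{2043}{1723}\right) \left(- \frac{1}{2575}\right) = \left(- \frac{3728252}{1723}\right) \left(- \frac{1}{2575}\right) = \frac{3728252}{4436725}$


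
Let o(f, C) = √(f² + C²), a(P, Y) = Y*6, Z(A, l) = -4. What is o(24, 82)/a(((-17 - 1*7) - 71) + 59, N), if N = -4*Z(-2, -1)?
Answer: 5*√73/48 ≈ 0.89000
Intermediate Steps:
N = 16 (N = -4*(-4) = 16)
a(P, Y) = 6*Y
o(f, C) = √(C² + f²)
o(24, 82)/a(((-17 - 1*7) - 71) + 59, N) = √(82² + 24²)/((6*16)) = √(6724 + 576)/96 = √7300*(1/96) = (10*√73)*(1/96) = 5*√73/48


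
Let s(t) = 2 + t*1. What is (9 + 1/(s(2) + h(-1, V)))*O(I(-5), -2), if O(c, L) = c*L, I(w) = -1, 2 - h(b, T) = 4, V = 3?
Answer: 19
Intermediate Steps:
h(b, T) = -2 (h(b, T) = 2 - 1*4 = 2 - 4 = -2)
s(t) = 2 + t
O(c, L) = L*c
(9 + 1/(s(2) + h(-1, V)))*O(I(-5), -2) = (9 + 1/((2 + 2) - 2))*(-2*(-1)) = (9 + 1/(4 - 2))*2 = (9 + 1/2)*2 = (19/2)*2 = 19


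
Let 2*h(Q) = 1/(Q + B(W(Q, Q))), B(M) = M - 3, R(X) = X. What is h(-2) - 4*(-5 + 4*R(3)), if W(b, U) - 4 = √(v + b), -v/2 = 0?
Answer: -169/6 - I*√2/6 ≈ -28.167 - 0.2357*I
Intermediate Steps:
v = 0 (v = -2*0 = 0)
W(b, U) = 4 + √b (W(b, U) = 4 + √(0 + b) = 4 + √b)
B(M) = -3 + M
h(Q) = 1/(2*(1 + Q + √Q)) (h(Q) = 1/(2*(Q + (-3 + (4 + √Q)))) = 1/(2*(Q + (1 + √Q))) = 1/(2*(1 + Q + √Q)))
h(-2) - 4*(-5 + 4*R(3)) = 1/(2*(1 - 2 + √(-2))) - 4*(-5 + 4*3) = 1/(2*(1 - 2 + I*√2)) - 4*(-5 + 12) = 1/(2*(-1 + I*√2)) - 4*7 = 1/(2*(-1 + I*√2)) - 28 = -28 + 1/(2*(-1 + I*√2))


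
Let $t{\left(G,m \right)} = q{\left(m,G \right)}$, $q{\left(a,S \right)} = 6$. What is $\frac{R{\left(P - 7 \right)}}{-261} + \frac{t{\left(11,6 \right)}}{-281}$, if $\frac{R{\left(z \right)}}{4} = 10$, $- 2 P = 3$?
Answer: $- \frac{12806}{73341} \approx -0.17461$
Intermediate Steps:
$P = - \frac{3}{2}$ ($P = \left(- \frac{1}{2}\right) 3 = - \frac{3}{2} \approx -1.5$)
$t{\left(G,m \right)} = 6$
$R{\left(z \right)} = 40$ ($R{\left(z \right)} = 4 \cdot 10 = 40$)
$\frac{R{\left(P - 7 \right)}}{-261} + \frac{t{\left(11,6 \right)}}{-281} = \frac{40}{-261} + \frac{6}{-281} = 40 \left(- \frac{1}{261}\right) + 6 \left(- \frac{1}{281}\right) = - \frac{40}{261} - \frac{6}{281} = - \frac{12806}{73341}$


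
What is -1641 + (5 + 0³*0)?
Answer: -1636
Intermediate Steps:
-1641 + (5 + 0³*0) = -1641 + (5 + 0*0) = -1641 + (5 + 0) = -1641 + 5 = -1636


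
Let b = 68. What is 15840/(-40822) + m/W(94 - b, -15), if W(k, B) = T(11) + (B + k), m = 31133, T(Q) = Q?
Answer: 635281423/449042 ≈ 1414.7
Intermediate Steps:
W(k, B) = 11 + B + k (W(k, B) = 11 + (B + k) = 11 + B + k)
15840/(-40822) + m/W(94 - b, -15) = 15840/(-40822) + 31133/(11 - 15 + (94 - 1*68)) = 15840*(-1/40822) + 31133/(11 - 15 + (94 - 68)) = -7920/20411 + 31133/(11 - 15 + 26) = -7920/20411 + 31133/22 = 635281423/449042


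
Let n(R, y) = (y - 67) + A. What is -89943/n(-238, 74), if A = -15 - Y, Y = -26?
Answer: -29981/6 ≈ -4996.8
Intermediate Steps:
A = 11 (A = -15 - 1*(-26) = -15 + 26 = 11)
n(R, y) = -56 + y (n(R, y) = (y - 67) + 11 = (-67 + y) + 11 = -56 + y)
-89943/n(-238, 74) = -89943/(-56 + 74) = -89943/18 = -89943*1/18 = -29981/6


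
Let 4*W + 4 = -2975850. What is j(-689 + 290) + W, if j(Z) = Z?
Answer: -1488725/2 ≈ -7.4436e+5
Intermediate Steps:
W = -1487927/2 (W = -1 + (¼)*(-2975850) = -1 - 1487925/2 = -1487927/2 ≈ -7.4396e+5)
j(-689 + 290) + W = (-689 + 290) - 1487927/2 = -399 - 1487927/2 = -1488725/2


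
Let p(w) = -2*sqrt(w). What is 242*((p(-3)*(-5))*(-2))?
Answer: -4840*I*sqrt(3) ≈ -8383.1*I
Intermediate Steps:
242*((p(-3)*(-5))*(-2)) = 242*((-2*I*sqrt(3)*(-5))*(-2)) = 242*((10*I*sqrt(3))*(-2)) = 242*(-20*I*sqrt(3)) = -4840*I*sqrt(3)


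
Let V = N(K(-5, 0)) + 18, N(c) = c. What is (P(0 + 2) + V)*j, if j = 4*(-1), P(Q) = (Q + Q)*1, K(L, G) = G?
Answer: -88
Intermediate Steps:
P(Q) = 2*Q (P(Q) = (2*Q)*1 = 2*Q)
V = 18 (V = 0 + 18 = 18)
j = -4
(P(0 + 2) + V)*j = (2*(0 + 2) + 18)*(-4) = (2*2 + 18)*(-4) = (4 + 18)*(-4) = 22*(-4) = -88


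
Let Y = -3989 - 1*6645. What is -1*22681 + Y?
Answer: -33315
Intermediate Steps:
Y = -10634 (Y = -3989 - 6645 = -10634)
-1*22681 + Y = -1*22681 - 10634 = -22681 - 10634 = -33315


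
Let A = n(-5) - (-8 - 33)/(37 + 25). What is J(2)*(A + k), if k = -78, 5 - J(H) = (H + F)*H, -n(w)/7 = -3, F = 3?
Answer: 17465/62 ≈ 281.69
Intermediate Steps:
n(w) = 21 (n(w) = -7*(-3) = 21)
J(H) = 5 - H*(3 + H) (J(H) = 5 - (H + 3)*H = 5 - (3 + H)*H = 5 - H*(3 + H))
A = 1343/62 (A = 21 - (-8 - 33)/(37 + 25) = 21 - (-41)/62 = 21 - 1*(-41/62) = 21 + 41/62 = 1343/62 ≈ 21.661)
J(2)*(A + k) = (5 - 1*2² - 3*2)*(1343/62 - 78) = (5 - 1*4 - 6)*(-3493/62) = (5 - 4 - 6)*(-3493/62) = -5*(-3493/62) = 17465/62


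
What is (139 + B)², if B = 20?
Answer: 25281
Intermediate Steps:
(139 + B)² = (139 + 20)² = 159² = 25281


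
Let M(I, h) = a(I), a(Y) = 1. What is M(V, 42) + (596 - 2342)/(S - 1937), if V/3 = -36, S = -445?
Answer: 688/397 ≈ 1.7330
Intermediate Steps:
V = -108 (V = 3*(-36) = -108)
M(I, h) = 1
M(V, 42) + (596 - 2342)/(S - 1937) = 1 + (596 - 2342)/(-445 - 1937) = 1 - 1746/(-2382) = 1 - 1746*(-1/2382) = 1 + 291/397 = 688/397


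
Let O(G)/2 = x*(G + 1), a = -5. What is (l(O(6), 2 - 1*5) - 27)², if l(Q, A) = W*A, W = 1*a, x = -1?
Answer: 144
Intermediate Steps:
O(G) = -2 - 2*G (O(G) = 2*(-(G + 1)) = 2*(-(1 + G)) = 2*(-1 - G) = -2 - 2*G)
W = -5 (W = 1*(-5) = -5)
l(Q, A) = -5*A
(l(O(6), 2 - 1*5) - 27)² = (-5*(2 - 1*5) - 27)² = (-5*(2 - 5) - 27)² = (-5*(-3) - 27)² = (15 - 27)² = (-12)² = 144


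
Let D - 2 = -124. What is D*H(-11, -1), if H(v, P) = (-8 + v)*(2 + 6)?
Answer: 18544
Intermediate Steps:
D = -122 (D = 2 - 124 = -122)
H(v, P) = -64 + 8*v (H(v, P) = (-8 + v)*8 = -64 + 8*v)
D*H(-11, -1) = -122*(-64 + 8*(-11)) = -122*(-64 - 88) = -122*(-152) = 18544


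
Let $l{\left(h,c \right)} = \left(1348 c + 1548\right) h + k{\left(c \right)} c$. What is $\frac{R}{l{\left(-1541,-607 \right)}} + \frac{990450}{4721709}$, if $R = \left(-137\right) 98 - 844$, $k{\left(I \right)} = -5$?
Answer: $\frac{415477668480640}{1980787212115429} \approx 0.20975$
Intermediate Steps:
$l{\left(h,c \right)} = - 5 c + h \left(1548 + 1348 c\right)$ ($l{\left(h,c \right)} = \left(1348 c + 1548\right) h - 5 c = \left(1548 + 1348 c\right) h - 5 c = h \left(1548 + 1348 c\right) - 5 c = - 5 c + h \left(1548 + 1348 c\right)$)
$R = -14270$ ($R = -13426 - 844 = -14270$)
$\frac{R}{l{\left(-1541,-607 \right)}} + \frac{990450}{4721709} = - \frac{14270}{\left(-5\right) \left(-607\right) + 1548 \left(-1541\right) + 1348 \left(-607\right) \left(-1541\right)} + \frac{990450}{4721709} = - \frac{14270}{3035 - 2385468 + 1260901676} + 990450 \cdot \frac{1}{4721709} = - \frac{14270}{1258519243} + \frac{330150}{1573903} = \frac{415477668480640}{1980787212115429}$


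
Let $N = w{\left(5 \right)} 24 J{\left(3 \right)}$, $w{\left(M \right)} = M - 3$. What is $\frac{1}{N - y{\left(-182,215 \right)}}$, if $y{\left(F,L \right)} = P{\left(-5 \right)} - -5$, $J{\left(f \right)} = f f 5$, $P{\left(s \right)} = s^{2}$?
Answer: $\frac{1}{2130} \approx 0.00046948$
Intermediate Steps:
$J{\left(f \right)} = 5 f^{2}$ ($J{\left(f \right)} = f^{2} \cdot 5 = 5 f^{2}$)
$y{\left(F,L \right)} = 30$ ($y{\left(F,L \right)} = \left(-5\right)^{2} - -5 = 25 + 5 = 30$)
$w{\left(M \right)} = -3 + M$
$N = 2160$ ($N = \left(-3 + 5\right) 24 \cdot 5 \cdot 3^{2} = 2 \cdot 24 \cdot 5 \cdot 9 = 48 \cdot 45 = 2160$)
$\frac{1}{N - y{\left(-182,215 \right)}} = \frac{1}{2160 - 30} = \frac{1}{2130}$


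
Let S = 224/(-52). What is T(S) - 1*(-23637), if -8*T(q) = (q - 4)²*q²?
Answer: 670524069/28561 ≈ 23477.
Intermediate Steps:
S = -56/13 (S = 224*(-1/52) = -56/13 ≈ -4.3077)
T(q) = -q²*(-4 + q)²/8 (T(q) = -(q - 4)²*q²/8 = -(-4 + q)²*q²/8 = -q²*(-4 + q)²/8)
T(S) - 1*(-23637) = -(-56/13)²*(-4 - 56/13)²/8 - 1*(-23637) = -⅛*3136/169*(-108/13)² + 23637 = -⅛*3136/169*11664/169 + 23637 = -4572288/28561 + 23637 = 670524069/28561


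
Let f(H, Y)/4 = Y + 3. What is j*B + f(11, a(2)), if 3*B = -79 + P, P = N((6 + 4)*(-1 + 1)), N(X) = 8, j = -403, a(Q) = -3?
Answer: 28613/3 ≈ 9537.7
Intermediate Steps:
f(H, Y) = 12 + 4*Y (f(H, Y) = 4*(Y + 3) = 4*(3 + Y) = 12 + 4*Y)
P = 8
B = -71/3 (B = (-79 + 8)/3 = (⅓)*(-71) = -71/3 ≈ -23.667)
j*B + f(11, a(2)) = -403*(-71/3) + (12 + 4*(-3)) = 28613/3 + (12 - 12) = 28613/3 + 0 = 28613/3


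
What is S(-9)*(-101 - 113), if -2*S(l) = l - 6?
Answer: -1605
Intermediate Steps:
S(l) = 3 - l/2 (S(l) = -(l - 6)/2 = -(-6 + l)/2 = 3 - l/2)
S(-9)*(-101 - 113) = (3 - 1/2*(-9))*(-101 - 113) = (3 + 9/2)*(-214) = (15/2)*(-214) = -1605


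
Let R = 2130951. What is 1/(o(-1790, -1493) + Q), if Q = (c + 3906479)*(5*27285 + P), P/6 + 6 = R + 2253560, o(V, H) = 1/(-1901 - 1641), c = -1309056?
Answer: 3542/243281696962719029 ≈ 1.4559e-14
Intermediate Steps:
o(V, H) = -1/3542 (o(V, H) = 1/(-3542) = -1/3542)
P = 26307030 (P = -36 + 6*(2130951 + 2253560) = -36 + 6*4384511 = -36 + 26307066 = 26307030)
Q = 68684838216465 (Q = (-1309056 + 3906479)*(5*27285 + 26307030) = 2597423*(136425 + 26307030) = 2597423*26443455 = 68684838216465)
1/(o(-1790, -1493) + Q) = 1/(-1/3542 + 68684838216465) = 1/(243281696962719029/3542) = 3542/243281696962719029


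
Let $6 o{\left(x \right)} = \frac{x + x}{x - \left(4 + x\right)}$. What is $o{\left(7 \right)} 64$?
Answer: $- \frac{112}{3} \approx -37.333$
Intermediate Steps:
$o{\left(x \right)} = - \frac{x}{12}$ ($o{\left(x \right)} = \frac{\left(x + x\right) \frac{1}{x - \left(4 + x\right)}}{6} = \frac{2 x \frac{1}{-4}}{6} = \frac{2 x \left(- \frac{1}{4}\right)}{6} = \frac{\left(- \frac{1}{2}\right) x}{6} = - \frac{x}{12}$)
$o{\left(7 \right)} 64 = \left(- \frac{1}{12}\right) 7 \cdot 64 = \left(- \frac{7}{12}\right) 64 = - \frac{112}{3}$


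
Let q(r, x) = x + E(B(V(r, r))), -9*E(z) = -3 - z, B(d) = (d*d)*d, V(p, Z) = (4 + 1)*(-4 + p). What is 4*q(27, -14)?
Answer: 6083008/9 ≈ 6.7589e+5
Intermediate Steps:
V(p, Z) = -20 + 5*p (V(p, Z) = 5*(-4 + p) = -20 + 5*p)
B(d) = d**3 (B(d) = d**2*d = d**3)
E(z) = 1/3 + z/9 (E(z) = -(-3 - z)/9 = 1/3 + z/9)
q(r, x) = 1/3 + x + (-20 + 5*r)**3/9 (q(r, x) = x + (1/3 + (-20 + 5*r)**3/9) = 1/3 + x + (-20 + 5*r)**3/9)
4*q(27, -14) = 4*(1/3 - 14 + 125*(-4 + 27)**3/9) = 4*(1/3 - 14 + (125/9)*23**3) = 4*(1/3 - 14 + (125/9)*12167) = 4*(1/3 - 14 + 1520875/9) = 4*(1520752/9) = 6083008/9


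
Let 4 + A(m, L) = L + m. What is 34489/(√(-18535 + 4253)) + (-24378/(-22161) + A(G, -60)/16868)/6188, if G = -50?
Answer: 68113625/385524516104 - 34489*I*√14282/14282 ≈ 0.00017668 - 288.59*I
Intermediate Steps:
A(m, L) = -4 + L + m (A(m, L) = -4 + (L + m) = -4 + L + m)
34489/(√(-18535 + 4253)) + (-24378/(-22161) + A(G, -60)/16868)/6188 = 34489/(√(-18535 + 4253)) + (-24378/(-22161) + (-4 - 60 - 50)/16868)/6188 = 34489/(√(-14282)) + (-24378*(-1/22161) - 114*1/16868)*(1/6188) = 34489/((I*√14282)) + (8126/7387 - 57/8434)*(1/6188) = 34489*(-I*√14282/14282) + (68113625/62301958)*(1/6188) = -34489*I*√14282/14282 + 68113625/385524516104 = 68113625/385524516104 - 34489*I*√14282/14282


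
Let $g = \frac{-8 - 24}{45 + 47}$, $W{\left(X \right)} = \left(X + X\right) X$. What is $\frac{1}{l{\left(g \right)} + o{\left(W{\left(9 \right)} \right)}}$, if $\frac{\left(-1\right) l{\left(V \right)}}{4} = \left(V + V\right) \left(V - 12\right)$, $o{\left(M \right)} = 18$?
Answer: $- \frac{529}{8654} \approx -0.061128$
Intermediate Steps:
$W{\left(X \right)} = 2 X^{2}$ ($W{\left(X \right)} = 2 X X = 2 X^{2}$)
$g = - \frac{8}{23}$ ($g = - \frac{32}{92} = \left(-32\right) \frac{1}{92} = - \frac{8}{23} \approx -0.34783$)
$l{\left(V \right)} = - 8 V \left(-12 + V\right)$ ($l{\left(V \right)} = - 4 \left(V + V\right) \left(V - 12\right) = - 4 \cdot 2 V \left(-12 + V\right) = - 8 V \left(-12 + V\right)$)
$\frac{1}{l{\left(g \right)} + o{\left(W{\left(9 \right)} \right)}} = \frac{1}{8 \left(- \frac{8}{23}\right) \left(12 - - \frac{8}{23}\right) + 18} = \frac{1}{8 \left(- \frac{8}{23}\right) \left(12 + \frac{8}{23}\right) + 18} = \frac{1}{8 \left(- \frac{8}{23}\right) \frac{284}{23} + 18} = \frac{1}{- \frac{18176}{529} + 18} = \frac{1}{- \frac{8654}{529}} = - \frac{529}{8654}$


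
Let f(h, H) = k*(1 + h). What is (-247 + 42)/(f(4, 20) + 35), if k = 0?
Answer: -41/7 ≈ -5.8571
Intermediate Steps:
f(h, H) = 0 (f(h, H) = 0*(1 + h) = 0)
(-247 + 42)/(f(4, 20) + 35) = (-247 + 42)/(0 + 35) = -205/35 = -205*1/35 = -41/7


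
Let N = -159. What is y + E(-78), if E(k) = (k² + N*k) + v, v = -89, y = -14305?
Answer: 4092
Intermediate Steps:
E(k) = -89 + k² - 159*k (E(k) = (k² - 159*k) - 89 = -89 + k² - 159*k)
y + E(-78) = -14305 + (-89 + (-78)² - 159*(-78)) = -14305 + (-89 + 6084 + 12402) = -14305 + 18397 = 4092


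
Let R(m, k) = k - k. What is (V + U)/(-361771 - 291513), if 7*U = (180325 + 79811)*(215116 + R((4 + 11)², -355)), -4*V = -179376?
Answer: -13989932421/1143247 ≈ -12237.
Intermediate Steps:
V = 44844 (V = -¼*(-179376) = 44844)
R(m, k) = 0
U = 55959415776/7 (U = ((180325 + 79811)*(215116 + 0))/7 = (260136*215116)/7 = (⅐)*55959415776 = 55959415776/7 ≈ 7.9942e+9)
(V + U)/(-361771 - 291513) = (44844 + 55959415776/7)/(-361771 - 291513) = (55959729684/7)/(-653284) = (55959729684/7)*(-1/653284) = -13989932421/1143247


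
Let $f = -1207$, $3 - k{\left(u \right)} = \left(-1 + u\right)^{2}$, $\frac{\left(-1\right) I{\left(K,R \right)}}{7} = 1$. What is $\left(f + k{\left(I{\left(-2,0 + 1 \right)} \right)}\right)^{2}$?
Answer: $1607824$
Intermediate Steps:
$I{\left(K,R \right)} = -7$ ($I{\left(K,R \right)} = \left(-7\right) 1 = -7$)
$k{\left(u \right)} = 3 - \left(-1 + u\right)^{2}$
$\left(f + k{\left(I{\left(-2,0 + 1 \right)} \right)}\right)^{2} = \left(-1207 + \left(3 - \left(-1 - 7\right)^{2}\right)\right)^{2} = \left(-1207 + \left(3 - \left(-8\right)^{2}\right)\right)^{2} = \left(-1207 + \left(3 - 64\right)\right)^{2} = \left(-1207 - 61\right)^{2} = \left(-1268\right)^{2} = 1607824$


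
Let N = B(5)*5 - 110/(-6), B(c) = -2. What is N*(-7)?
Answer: -175/3 ≈ -58.333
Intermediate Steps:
N = 25/3 (N = -2*5 - 110/(-6) = -10 - 110*(-1)/6 = -10 - 10*(-11/6) = -10 + 55/3 = 25/3 ≈ 8.3333)
N*(-7) = (25/3)*(-7) = -175/3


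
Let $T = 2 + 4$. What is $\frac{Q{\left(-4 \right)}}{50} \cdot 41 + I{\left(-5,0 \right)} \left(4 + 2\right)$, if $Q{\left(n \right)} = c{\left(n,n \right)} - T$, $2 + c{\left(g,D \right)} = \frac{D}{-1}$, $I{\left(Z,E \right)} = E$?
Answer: $- \frac{82}{25} \approx -3.28$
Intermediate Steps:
$c{\left(g,D \right)} = -2 - D$ ($c{\left(g,D \right)} = -2 + \frac{D}{-1} = -2 + D \left(-1\right) = -2 - D$)
$T = 6$
$Q{\left(n \right)} = -8 - n$ ($Q{\left(n \right)} = \left(-2 - n\right) - 6 = -8 - n$)
$\frac{Q{\left(-4 \right)}}{50} \cdot 41 + I{\left(-5,0 \right)} \left(4 + 2\right) = \frac{-8 - -4}{50} \cdot 41 + 0 \left(4 + 2\right) = \left(-8 + 4\right) \frac{1}{50} \cdot 41 + 0 \cdot 6 = \left(-4\right) \frac{1}{50} \cdot 41 + 0 = \left(- \frac{2}{25}\right) 41 + 0 = - \frac{82}{25} + 0 = - \frac{82}{25}$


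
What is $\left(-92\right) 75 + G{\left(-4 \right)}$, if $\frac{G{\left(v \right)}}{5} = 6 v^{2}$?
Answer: $-6420$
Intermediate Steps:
$G{\left(v \right)} = 30 v^{2}$ ($G{\left(v \right)} = 5 \cdot 6 v^{2} = 30 v^{2}$)
$\left(-92\right) 75 + G{\left(-4 \right)} = \left(-92\right) 75 + 30 \left(-4\right)^{2} = -6900 + 30 \cdot 16 = -6900 + 480 = -6420$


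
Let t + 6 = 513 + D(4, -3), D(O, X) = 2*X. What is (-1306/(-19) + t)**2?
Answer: 117180625/361 ≈ 3.2460e+5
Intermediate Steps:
t = 501 (t = -6 + (513 + 2*(-3)) = -6 + (513 - 6) = -6 + 507 = 501)
(-1306/(-19) + t)**2 = (-1306/(-19) + 501)**2 = (-1306*(-1/19) + 501)**2 = (1306/19 + 501)**2 = (10825/19)**2 = 117180625/361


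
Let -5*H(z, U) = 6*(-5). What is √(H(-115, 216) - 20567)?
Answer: I*√20561 ≈ 143.39*I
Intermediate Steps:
H(z, U) = 6 (H(z, U) = -6*(-5)/5 = -⅕*(-30) = 6)
√(H(-115, 216) - 20567) = √(6 - 20567) = √(-20561) = I*√20561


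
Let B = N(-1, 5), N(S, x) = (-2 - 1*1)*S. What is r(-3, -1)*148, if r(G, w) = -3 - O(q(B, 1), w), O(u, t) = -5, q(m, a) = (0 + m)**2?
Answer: 296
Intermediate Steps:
N(S, x) = -3*S (N(S, x) = (-2 - 1)*S = -3*S)
B = 3 (B = -3*(-1) = 3)
q(m, a) = m**2
r(G, w) = 2 (r(G, w) = -3 - 1*(-5) = -3 + 5 = 2)
r(-3, -1)*148 = 2*148 = 296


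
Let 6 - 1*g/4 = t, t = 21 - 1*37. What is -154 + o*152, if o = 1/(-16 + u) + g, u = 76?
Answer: 198368/15 ≈ 13225.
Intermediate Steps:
t = -16 (t = 21 - 37 = -16)
g = 88 (g = 24 - 4*(-16) = 24 + 64 = 88)
o = 5281/60 (o = 1/(-16 + 76) + 88 = 1/60 + 88 = 5281/60 ≈ 88.017)
-154 + o*152 = -154 + (5281/60)*152 = -154 + 200678/15 = 198368/15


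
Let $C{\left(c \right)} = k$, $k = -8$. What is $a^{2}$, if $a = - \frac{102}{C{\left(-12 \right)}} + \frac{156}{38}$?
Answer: $\frac{1640961}{5776} \approx 284.1$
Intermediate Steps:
$C{\left(c \right)} = -8$
$a = \frac{1281}{76}$ ($a = - \frac{102}{-8} + \frac{156}{38} = \left(-102\right) \left(- \frac{1}{8}\right) + 156 \cdot \frac{1}{38} = \frac{51}{4} + \frac{78}{19} = \frac{1281}{76} \approx 16.855$)
$a^{2} = \left(\frac{1281}{76}\right)^{2} = \frac{1640961}{5776}$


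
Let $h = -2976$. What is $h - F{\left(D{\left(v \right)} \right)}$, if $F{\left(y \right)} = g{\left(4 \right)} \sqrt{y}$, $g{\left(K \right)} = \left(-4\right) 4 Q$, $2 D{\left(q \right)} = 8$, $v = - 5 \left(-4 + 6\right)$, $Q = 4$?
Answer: $-2848$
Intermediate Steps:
$v = -10$ ($v = \left(-5\right) 2 = -10$)
$D{\left(q \right)} = 4$ ($D{\left(q \right)} = \frac{1}{2} \cdot 8 = 4$)
$g{\left(K \right)} = -64$ ($g{\left(K \right)} = \left(-4\right) 4 \cdot 4 = \left(-16\right) 4 = -64$)
$F{\left(y \right)} = - 64 \sqrt{y}$
$h - F{\left(D{\left(v \right)} \right)} = -2976 - - 64 \sqrt{4} = -2976 - \left(-64\right) 2 = -2976 - -128 = -2976 + 128 = -2848$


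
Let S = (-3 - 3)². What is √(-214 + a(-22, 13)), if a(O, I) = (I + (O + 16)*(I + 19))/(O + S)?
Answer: 5*I*√1778/14 ≈ 15.059*I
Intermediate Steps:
S = 36 (S = (-6)² = 36)
a(O, I) = (I + (16 + O)*(19 + I))/(36 + O) (a(O, I) = (I + (O + 16)*(I + 19))/(O + 36) = (I + (16 + O)*(19 + I))/(36 + O))
√(-214 + a(-22, 13)) = √(-214 + (304 + 17*13 + 19*(-22) + 13*(-22))/(36 - 22)) = √(-214 + (304 + 221 - 418 - 286)/14) = √(-214 + (1/14)*(-179)) = √(-214 - 179/14) = √(-3175/14) = 5*I*√1778/14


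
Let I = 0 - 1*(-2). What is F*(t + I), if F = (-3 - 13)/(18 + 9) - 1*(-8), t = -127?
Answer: -25000/27 ≈ -925.93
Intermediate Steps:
F = 200/27 (F = -16/27 + 8 = 200/27 ≈ 7.4074)
I = 2 (I = 0 + 2 = 2)
F*(t + I) = 200*(-127 + 2)/27 = (200/27)*(-125) = -25000/27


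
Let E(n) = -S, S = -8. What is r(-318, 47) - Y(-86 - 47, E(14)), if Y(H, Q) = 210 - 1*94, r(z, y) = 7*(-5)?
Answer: -151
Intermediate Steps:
r(z, y) = -35
E(n) = 8 (E(n) = -1*(-8) = 8)
Y(H, Q) = 116 (Y(H, Q) = 210 - 94 = 116)
r(-318, 47) - Y(-86 - 47, E(14)) = -35 - 1*116 = -35 - 116 = -151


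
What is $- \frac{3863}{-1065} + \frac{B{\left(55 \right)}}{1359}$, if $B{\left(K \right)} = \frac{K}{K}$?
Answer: $\frac{1750294}{482445} \approx 3.628$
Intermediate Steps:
$B{\left(K \right)} = 1$
$- \frac{3863}{-1065} + \frac{B{\left(55 \right)}}{1359} = - \frac{3863}{-1065} + 1 \cdot \frac{1}{1359} = \left(-3863\right) \left(- \frac{1}{1065}\right) + 1 \cdot \frac{1}{1359} = \frac{3863}{1065} + \frac{1}{1359} = \frac{1750294}{482445}$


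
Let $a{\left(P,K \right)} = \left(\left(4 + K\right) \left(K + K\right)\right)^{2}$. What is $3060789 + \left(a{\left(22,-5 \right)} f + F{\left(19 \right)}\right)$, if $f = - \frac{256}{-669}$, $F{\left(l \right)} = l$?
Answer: $\frac{2047706152}{669} \approx 3.0608 \cdot 10^{6}$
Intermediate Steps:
$a{\left(P,K \right)} = 4 K^{2} \left(4 + K\right)^{2}$ ($a{\left(P,K \right)} = \left(\left(4 + K\right) 2 K\right)^{2} = \left(2 K \left(4 + K\right)\right)^{2} = 4 K^{2} \left(4 + K\right)^{2}$)
$f = \frac{256}{669}$ ($f = \left(-256\right) \left(- \frac{1}{669}\right) = \frac{256}{669} \approx 0.38266$)
$3060789 + \left(a{\left(22,-5 \right)} f + F{\left(19 \right)}\right) = 3060789 + \left(4 \left(-5\right)^{2} \left(4 - 5\right)^{2} \cdot \frac{256}{669} + 19\right) = 3060789 + \left(4 \cdot 25 \left(-1\right)^{2} \cdot \frac{256}{669} + 19\right) = 3060789 + \left(4 \cdot 25 \cdot 1 \cdot \frac{256}{669} + 19\right) = 3060789 + \left(100 \cdot \frac{256}{669} + 19\right) = 3060789 + \left(\frac{25600}{669} + 19\right) = 3060789 + \frac{38311}{669} = \frac{2047706152}{669}$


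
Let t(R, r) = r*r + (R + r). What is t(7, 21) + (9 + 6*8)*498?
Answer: 28855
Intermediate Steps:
t(R, r) = R + r + r² (t(R, r) = r² + (R + r) = R + r + r²)
t(7, 21) + (9 + 6*8)*498 = (7 + 21 + 21²) + (9 + 6*8)*498 = (7 + 21 + 441) + (9 + 48)*498 = 469 + 57*498 = 469 + 28386 = 28855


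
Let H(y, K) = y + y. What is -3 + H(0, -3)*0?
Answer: -3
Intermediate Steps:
H(y, K) = 2*y
-3 + H(0, -3)*0 = -3 + (2*0)*0 = -3 + 0*0 = -3 + 0 = -3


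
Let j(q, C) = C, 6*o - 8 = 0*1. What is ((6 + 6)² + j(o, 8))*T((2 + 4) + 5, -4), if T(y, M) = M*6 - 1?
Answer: -3800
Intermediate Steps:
o = 4/3 (o = 4/3 + (0*1)/6 = 4/3 + (⅙)*0 = 4/3 + 0 = 4/3 ≈ 1.3333)
T(y, M) = -1 + 6*M (T(y, M) = 6*M - 1 = -1 + 6*M)
((6 + 6)² + j(o, 8))*T((2 + 4) + 5, -4) = ((6 + 6)² + 8)*(-1 + 6*(-4)) = (12² + 8)*(-1 - 24) = (144 + 8)*(-25) = 152*(-25) = -3800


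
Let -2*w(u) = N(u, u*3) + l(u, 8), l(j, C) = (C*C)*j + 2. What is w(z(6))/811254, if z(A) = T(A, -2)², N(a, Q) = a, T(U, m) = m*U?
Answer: -4681/811254 ≈ -0.0057701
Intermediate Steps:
T(U, m) = U*m
z(A) = 4*A² (z(A) = (A*(-2))² = (-2*A)² = 4*A²)
l(j, C) = 2 + j*C² (l(j, C) = C²*j + 2 = j*C² + 2 = 2 + j*C²)
w(u) = -1 - 65*u/2 (w(u) = -(u + (2 + u*8²))/2 = -(u + (2 + u*64))/2 = -(u + (2 + 64*u))/2 = -(2 + 65*u)/2 = -1 - 65*u/2)
w(z(6))/811254 = (-1 - 130*6²)/811254 = (-1 - 130*36)*(1/811254) = (-1 - 65/2*144)*(1/811254) = (-1 - 4680)*(1/811254) = -4681*1/811254 = -4681/811254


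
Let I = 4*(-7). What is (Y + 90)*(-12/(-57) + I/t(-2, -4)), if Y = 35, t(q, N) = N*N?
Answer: -14625/76 ≈ -192.43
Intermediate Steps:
t(q, N) = N**2
I = -28
(Y + 90)*(-12/(-57) + I/t(-2, -4)) = (35 + 90)*(-12/(-57) - 28/((-4)**2)) = 125*(-12*(-1/57) - 28/16) = 125*(4/19 - 28*1/16) = 125*(4/19 - 7/4) = 125*(-117/76) = -14625/76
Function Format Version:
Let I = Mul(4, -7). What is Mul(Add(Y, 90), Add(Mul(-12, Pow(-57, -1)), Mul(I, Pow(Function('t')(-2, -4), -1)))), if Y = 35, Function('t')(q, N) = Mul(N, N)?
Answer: Rational(-14625, 76) ≈ -192.43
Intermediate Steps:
Function('t')(q, N) = Pow(N, 2)
I = -28
Mul(Add(Y, 90), Add(Mul(-12, Pow(-57, -1)), Mul(I, Pow(Function('t')(-2, -4), -1)))) = Mul(Add(35, 90), Add(Mul(-12, Pow(-57, -1)), Mul(-28, Pow(Pow(-4, 2), -1)))) = Mul(125, Add(Mul(-12, Rational(-1, 57)), Mul(-28, Pow(16, -1)))) = Mul(125, Add(Rational(4, 19), Mul(-28, Rational(1, 16)))) = Mul(125, Add(Rational(4, 19), Rational(-7, 4))) = Mul(125, Rational(-117, 76)) = Rational(-14625, 76)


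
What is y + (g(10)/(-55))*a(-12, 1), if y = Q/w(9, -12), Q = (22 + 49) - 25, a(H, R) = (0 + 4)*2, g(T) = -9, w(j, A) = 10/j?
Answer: 2349/55 ≈ 42.709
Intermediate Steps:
a(H, R) = 8 (a(H, R) = 4*2 = 8)
Q = 46 (Q = 71 - 25 = 46)
y = 207/5 (y = 46/((10/9)) = 46/((10*(1/9))) = 46/(10/9) = 46*(9/10) = 207/5 ≈ 41.400)
y + (g(10)/(-55))*a(-12, 1) = 207/5 - 9/(-55)*8 = 207/5 - 9*(-1/55)*8 = 207/5 + (9/55)*8 = 207/5 + 72/55 = 2349/55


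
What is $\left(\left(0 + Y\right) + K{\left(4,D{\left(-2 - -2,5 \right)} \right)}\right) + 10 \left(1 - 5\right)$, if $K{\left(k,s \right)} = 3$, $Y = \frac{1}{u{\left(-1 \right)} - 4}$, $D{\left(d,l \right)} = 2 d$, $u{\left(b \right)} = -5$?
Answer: $- \frac{334}{9} \approx -37.111$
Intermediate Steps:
$Y = - \frac{1}{9}$ ($Y = \frac{1}{-5 - 4} = \frac{1}{-9} = - \frac{1}{9} \approx -0.11111$)
$\left(\left(0 + Y\right) + K{\left(4,D{\left(-2 - -2,5 \right)} \right)}\right) + 10 \left(1 - 5\right) = \left(\left(0 - \frac{1}{9}\right) + 3\right) + 10 \left(1 - 5\right) = \left(- \frac{1}{9} + 3\right) + 10 \left(-4\right) = \frac{26}{9} - 40 = - \frac{334}{9}$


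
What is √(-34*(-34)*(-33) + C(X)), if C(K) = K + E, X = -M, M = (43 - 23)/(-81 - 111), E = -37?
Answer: 5*I*√219945/12 ≈ 195.41*I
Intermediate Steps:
M = -5/48 (M = 20/(-192) = 20*(-1/192) = -5/48 ≈ -0.10417)
X = 5/48 (X = -1*(-5/48) = 5/48 ≈ 0.10417)
C(K) = -37 + K (C(K) = K - 37 = -37 + K)
√(-34*(-34)*(-33) + C(X)) = √(-34*(-34)*(-33) + (-37 + 5/48)) = √(1156*(-33) - 1771/48) = √(-38148 - 1771/48) = √(-1832875/48) = 5*I*√219945/12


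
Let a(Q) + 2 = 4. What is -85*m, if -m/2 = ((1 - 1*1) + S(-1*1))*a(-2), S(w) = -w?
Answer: 340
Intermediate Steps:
a(Q) = 2 (a(Q) = -2 + 4 = 2)
m = -4 (m = -2*((1 - 1*1) - (-1))*2 = -2*((1 - 1) - 1*(-1))*2 = -2*(0 + 1)*2 = -2*2 = -4)
-85*m = -85*(-4) = 340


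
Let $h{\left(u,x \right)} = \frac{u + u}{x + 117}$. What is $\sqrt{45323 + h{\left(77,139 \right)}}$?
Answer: $\frac{\sqrt{11602842}}{16} \approx 212.89$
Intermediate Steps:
$h{\left(u,x \right)} = \frac{2 u}{117 + x}$
$\sqrt{45323 + h{\left(77,139 \right)}} = \sqrt{45323 + 2 \cdot 77 \frac{1}{117 + 139}} = \sqrt{45323 + 2 \cdot 77 \cdot \frac{1}{256}} = \sqrt{45323 + \frac{77}{128}} = \sqrt{\frac{5801421}{128}} = \frac{\sqrt{11602842}}{16}$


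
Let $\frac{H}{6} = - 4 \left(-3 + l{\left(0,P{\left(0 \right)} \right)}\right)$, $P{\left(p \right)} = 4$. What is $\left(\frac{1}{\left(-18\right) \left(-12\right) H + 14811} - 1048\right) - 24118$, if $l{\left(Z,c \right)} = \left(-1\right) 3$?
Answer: $- \frac{1155496889}{45915} \approx -25166.0$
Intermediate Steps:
$l{\left(Z,c \right)} = -3$
$H = 144$ ($H = 6 \left(- 4 \left(-3 - 3\right)\right) = 6 \left(\left(-4\right) \left(-6\right)\right) = 6 \cdot 24 = 144$)
$\left(\frac{1}{\left(-18\right) \left(-12\right) H + 14811} - 1048\right) - 24118 = \left(\frac{1}{\left(-18\right) \left(-12\right) 144 + 14811} - 1048\right) - 24118 = \left(\frac{1}{216 \cdot 144 + 14811} - 1048\right) - 24118 = \left(\frac{1}{31104 + 14811} - 1048\right) - 24118 = \left(\frac{1}{45915} - 1048\right) - 24118 = - \frac{48118919}{45915} - 24118 = - \frac{1155496889}{45915}$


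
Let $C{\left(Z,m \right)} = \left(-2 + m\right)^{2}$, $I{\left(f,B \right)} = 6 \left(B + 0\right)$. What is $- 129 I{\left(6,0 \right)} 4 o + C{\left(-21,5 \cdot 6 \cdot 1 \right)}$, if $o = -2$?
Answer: $784$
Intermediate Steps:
$I{\left(f,B \right)} = 6 B$
$- 129 I{\left(6,0 \right)} 4 o + C{\left(-21,5 \cdot 6 \cdot 1 \right)} = - 129 \cdot 6 \cdot 0 \cdot 4 \left(-2\right) + \left(-2 + 5 \cdot 6 \cdot 1\right)^{2} = - 129 \cdot 0 \cdot 4 \left(-2\right) + \left(-2 + 30 \cdot 1\right)^{2} = - 129 \cdot 0 \left(-2\right) + \left(-2 + 30\right)^{2} = \left(-129\right) 0 + 28^{2} = 0 + 784 = 784$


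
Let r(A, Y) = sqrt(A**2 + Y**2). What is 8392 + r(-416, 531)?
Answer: 8392 + sqrt(455017) ≈ 9066.5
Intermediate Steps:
8392 + r(-416, 531) = 8392 + sqrt((-416)**2 + 531**2) = 8392 + sqrt(173056 + 281961) = 8392 + sqrt(455017)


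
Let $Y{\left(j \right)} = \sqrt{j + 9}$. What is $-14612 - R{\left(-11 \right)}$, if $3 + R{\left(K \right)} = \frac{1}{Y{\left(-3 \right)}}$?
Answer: $-14609 - \frac{\sqrt{6}}{6} \approx -14609.0$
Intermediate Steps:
$Y{\left(j \right)} = \sqrt{9 + j}$
$R{\left(K \right)} = -3 + \frac{\sqrt{6}}{6}$ ($R{\left(K \right)} = -3 + \frac{1}{\sqrt{9 - 3}} = -3 + \frac{1}{\sqrt{6}} = -3 + \frac{\sqrt{6}}{6}$)
$-14612 - R{\left(-11 \right)} = -14612 - \left(-3 + \frac{\sqrt{6}}{6}\right) = -14612 + \left(3 - \frac{\sqrt{6}}{6}\right) = -14609 - \frac{\sqrt{6}}{6}$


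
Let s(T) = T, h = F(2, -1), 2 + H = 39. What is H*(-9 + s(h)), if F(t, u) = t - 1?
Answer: -296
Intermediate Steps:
H = 37 (H = -2 + 39 = 37)
F(t, u) = -1 + t
h = 1 (h = -1 + 2 = 1)
H*(-9 + s(h)) = 37*(-9 + 1) = 37*(-8) = -296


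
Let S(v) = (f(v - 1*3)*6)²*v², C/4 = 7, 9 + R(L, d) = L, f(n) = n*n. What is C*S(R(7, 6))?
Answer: 2520000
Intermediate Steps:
f(n) = n²
R(L, d) = -9 + L
C = 28 (C = 4*7 = 28)
S(v) = 36*v²*(-3 + v)⁴ (S(v) = ((v - 1*3)²*6)²*v² = ((v - 3)²*6)²*v² = ((-3 + v)²*6)²*v² = (6*(-3 + v)²)²*v² = (36*(-3 + v)⁴)*v² = 36*v²*(-3 + v)⁴)
C*S(R(7, 6)) = 28*(36*(-9 + 7)²*(-3 + (-9 + 7))⁴) = 28*(36*(-2)²*(-3 - 2)⁴) = 28*(36*4*(-5)⁴) = 28*(36*4*625) = 28*90000 = 2520000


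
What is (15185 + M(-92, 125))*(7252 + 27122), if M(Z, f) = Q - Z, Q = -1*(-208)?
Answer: 532281390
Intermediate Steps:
Q = 208
M(Z, f) = 208 - Z
(15185 + M(-92, 125))*(7252 + 27122) = (15185 + (208 - 1*(-92)))*(7252 + 27122) = (15185 + (208 + 92))*34374 = (15185 + 300)*34374 = 15485*34374 = 532281390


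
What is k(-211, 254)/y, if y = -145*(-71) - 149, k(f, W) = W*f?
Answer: -26797/5073 ≈ -5.2823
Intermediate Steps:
y = 10146 (y = 10295 - 149 = 10146)
k(-211, 254)/y = (254*(-211))/10146 = -53594*1/10146 = -26797/5073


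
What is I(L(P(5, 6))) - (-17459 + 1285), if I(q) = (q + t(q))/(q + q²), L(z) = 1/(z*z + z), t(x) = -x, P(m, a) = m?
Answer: 16174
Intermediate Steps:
L(z) = 1/(z + z²) (L(z) = 1/(z² + z) = 1/(z + z²))
I(q) = 0 (I(q) = (q - q)/(q + q²) = 0/(q + q²) = 0)
I(L(P(5, 6))) - (-17459 + 1285) = 0 - (-17459 + 1285) = 0 - 1*(-16174) = 0 + 16174 = 16174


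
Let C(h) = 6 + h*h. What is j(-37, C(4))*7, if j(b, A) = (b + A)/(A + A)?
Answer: -105/44 ≈ -2.3864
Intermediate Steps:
C(h) = 6 + h²
j(b, A) = (A + b)/(2*A) (j(b, A) = (A + b)/((2*A)) = (A + b)*(1/(2*A)) = (A + b)/(2*A))
j(-37, C(4))*7 = (((6 + 4²) - 37)/(2*(6 + 4²)))*7 = (((6 + 16) - 37)/(2*(6 + 16)))*7 = ((½)*(22 - 37)/22)*7 = ((½)*(1/22)*(-15))*7 = -15/44*7 = -105/44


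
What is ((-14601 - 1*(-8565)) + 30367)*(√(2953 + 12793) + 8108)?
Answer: 197275748 + 24331*√15746 ≈ 2.0033e+8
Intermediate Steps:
((-14601 - 1*(-8565)) + 30367)*(√(2953 + 12793) + 8108) = ((-14601 + 8565) + 30367)*(√15746 + 8108) = (-6036 + 30367)*(8108 + √15746) = 24331*(8108 + √15746) = 197275748 + 24331*√15746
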